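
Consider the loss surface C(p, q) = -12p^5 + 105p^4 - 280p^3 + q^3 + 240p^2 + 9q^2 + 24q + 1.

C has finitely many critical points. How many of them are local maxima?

2

C separates as a function of p plus a function of q, so ∇C=0 decouples.
∂C/∂p = -60p(p - 4)(p - 2)(p - 1) = 0 at p ∈ {0, 1, 2, 4}; ∂C/∂q = 3(q + 2)(q + 4) = 0 at q ∈ {-4, -2}.
The Hessian is diagonal: diag(C_pp, C_qq). Second derivatives: C_pp(0)=480, C_pp(1)=-180, C_pp(2)=240, C_pp(4)=-1440; C_qq(-4)=-6, C_qq(-2)=6.
Local maxima occur where both diagonal entries negative: (1, -4), (4, -4). Count: 2.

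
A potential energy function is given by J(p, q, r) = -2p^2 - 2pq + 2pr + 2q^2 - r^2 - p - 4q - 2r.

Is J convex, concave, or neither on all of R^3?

neither

J is quadratic, so its Hessian is the constant matrix H = [[-4, -2, 2], [-2, 4, 0], [2, 0, -2]].
Leading principal minors: -4, -20, 24.
Neither pattern holds ⇒ H is indefinite ⇒ neither convex nor concave.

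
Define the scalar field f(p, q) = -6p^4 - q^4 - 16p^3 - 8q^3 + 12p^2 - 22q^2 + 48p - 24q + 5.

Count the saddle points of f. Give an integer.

4

f separates as a function of p plus a function of q, so ∇f=0 decouples.
∂f/∂p = -24(p - 1)(p + 1)(p + 2) = 0 at p ∈ {-2, -1, 1}; ∂f/∂q = -4(q + 1)(q + 2)(q + 3) = 0 at q ∈ {-3, -2, -1}.
The Hessian is diagonal: diag(f_pp, f_qq). Second derivatives: f_pp(-2)=-72, f_pp(-1)=48, f_pp(1)=-144; f_qq(-3)=-8, f_qq(-2)=4, f_qq(-1)=-8.
Saddle points occur where the two diagonal entries have opposite signs: (-2, -2), (-1, -3), (-1, -1), (1, -2). Count: 4.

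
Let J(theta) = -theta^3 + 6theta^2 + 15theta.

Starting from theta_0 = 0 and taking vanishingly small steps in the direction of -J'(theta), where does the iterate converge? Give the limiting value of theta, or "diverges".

-1

J'(theta) = -3(theta - 5)(theta + 1), so J'(0) = 15.
Gradient descent moves in the -J' direction, i.e. theta is decreasing.
The nearest critical point in that direction is theta = -1, where J'' = 18 > 0 (a local minimum). The iterate converges there.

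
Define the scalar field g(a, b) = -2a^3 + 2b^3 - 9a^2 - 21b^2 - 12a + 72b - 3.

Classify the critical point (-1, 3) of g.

The mixed partial ∂²g/∂a∂b is 0, so the Hessian at any point is diag(g_aa, g_bb) = diag(-6(2a + 3), 6(2b - 7)).
At (-1, 3): H = diag(-6, -6).
Both eigenvalues are negative, so H is negative definite: a local maximum.

local maximum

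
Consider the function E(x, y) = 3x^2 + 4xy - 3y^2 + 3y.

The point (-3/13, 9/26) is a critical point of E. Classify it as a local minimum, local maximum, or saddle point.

The Hessian of E is constant: H = [[6, 4], [4, -6]].
det(H) = 6·(-6) − 4² = -52.
Since det(H) < 0, H is indefinite and the critical point is a saddle point.

saddle point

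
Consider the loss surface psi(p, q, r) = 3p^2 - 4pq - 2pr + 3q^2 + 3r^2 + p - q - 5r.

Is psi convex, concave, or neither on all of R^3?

convex

psi is quadratic, so its Hessian is the constant matrix H = [[6, -4, -2], [-4, 6, 0], [-2, 0, 6]].
Leading principal minors: 6, 20, 96.
All positive ⇒ H ≻ 0 ⇒ convex.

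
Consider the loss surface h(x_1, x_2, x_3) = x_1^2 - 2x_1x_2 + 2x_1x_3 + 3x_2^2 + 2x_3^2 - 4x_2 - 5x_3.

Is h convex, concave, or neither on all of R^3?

h is quadratic, so its Hessian is the constant matrix H = [[2, -2, 2], [-2, 6, 0], [2, 0, 4]].
Leading principal minors: 2, 8, 8.
All positive ⇒ H ≻ 0 ⇒ convex.

convex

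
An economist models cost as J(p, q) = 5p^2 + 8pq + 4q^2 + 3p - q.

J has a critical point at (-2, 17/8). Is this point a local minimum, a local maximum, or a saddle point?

local minimum

The Hessian of J is constant: H = [[10, 8], [8, 8]].
det(H) = 10·8 − 8² = 16.
det(H) > 0 and tr(H) = 18 > 0, so H is positive definite and the point is a local minimum.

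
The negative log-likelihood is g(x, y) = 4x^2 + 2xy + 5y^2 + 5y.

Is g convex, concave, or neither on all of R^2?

convex

g is quadratic, so its Hessian is the constant matrix H = [[8, 2], [2, 10]].
det(H) = 76, tr(H) = 18.
det(H) > 0 and tr(H) > 0, so H is positive definite everywhere: convex.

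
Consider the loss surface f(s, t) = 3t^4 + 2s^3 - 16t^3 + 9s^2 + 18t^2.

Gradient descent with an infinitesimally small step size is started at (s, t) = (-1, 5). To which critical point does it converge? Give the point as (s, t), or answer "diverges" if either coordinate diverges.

f is separable, so gradient descent decouples: s follows -∂f/∂s, t follows -∂f/∂t.
∂f/∂s = 6s(s + 3); at s=-1 this is -12, so s increases.
∂f/∂t = 12t(t - 3)(t - 1); at t=5 this is 480, so t decreases.
s converges to its nearest critical value 0 (a local min of the s-part); t converges to 3. The iterate converges to (0, 3).

(0, 3)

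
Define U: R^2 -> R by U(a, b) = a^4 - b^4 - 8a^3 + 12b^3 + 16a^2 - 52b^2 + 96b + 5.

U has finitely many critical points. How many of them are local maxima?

2

U separates as a function of a plus a function of b, so ∇U=0 decouples.
∂U/∂a = 4a(a - 4)(a - 2) = 0 at a ∈ {0, 2, 4}; ∂U/∂b = -4(b - 4)(b - 3)(b - 2) = 0 at b ∈ {2, 3, 4}.
The Hessian is diagonal: diag(U_aa, U_bb). Second derivatives: U_aa(0)=32, U_aa(2)=-16, U_aa(4)=32; U_bb(2)=-8, U_bb(3)=4, U_bb(4)=-8.
Local maxima occur where both diagonal entries negative: (2, 2), (2, 4). Count: 2.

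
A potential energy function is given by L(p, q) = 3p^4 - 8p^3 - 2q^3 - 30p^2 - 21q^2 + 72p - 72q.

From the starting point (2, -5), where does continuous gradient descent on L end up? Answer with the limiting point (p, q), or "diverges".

(3, -4)

L is separable, so gradient descent decouples: p follows -∂L/∂p, q follows -∂L/∂q.
∂L/∂p = 12(p - 3)(p - 1)(p + 2); at p=2 this is -48, so p increases.
∂L/∂q = -6(q + 3)(q + 4); at q=-5 this is -12, so q increases.
p converges to its nearest critical value 3 (a local min of the p-part); q converges to -4. The iterate converges to (3, -4).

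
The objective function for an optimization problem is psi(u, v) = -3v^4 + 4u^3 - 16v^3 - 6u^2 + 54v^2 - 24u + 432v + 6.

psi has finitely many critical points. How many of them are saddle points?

psi separates as a function of u plus a function of v, so ∇psi=0 decouples.
∂psi/∂u = 12(u - 2)(u + 1) = 0 at u ∈ {-1, 2}; ∂psi/∂v = -12(v - 3)(v + 3)(v + 4) = 0 at v ∈ {-4, -3, 3}.
The Hessian is diagonal: diag(psi_uu, psi_vv). Second derivatives: psi_uu(-1)=-36, psi_uu(2)=36; psi_vv(-4)=-84, psi_vv(-3)=72, psi_vv(3)=-504.
Saddle points occur where the two diagonal entries have opposite signs: (-1, -3), (2, -4), (2, 3). Count: 3.

3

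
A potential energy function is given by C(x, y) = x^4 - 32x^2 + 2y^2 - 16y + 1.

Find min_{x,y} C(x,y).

C(x,y) separates as P(x) + Q(y) + 1, so its minimum is min P + min Q + 1.
P'(x) = 4x(x - 4)(x + 4) vanishes at x ∈ {-4, 0, 4}; Q'(y) = 4y - 16 vanishes at y ∈ {4}.
Local minima of P (where P''>0): P(-4)=-256, P(4)=-256. Local minima of Q: Q(4)=-32.
So the global minimum of C is P(-4) + Q(4) + 1 = -256 − 32 + 1 = -287, attained at (-4, 4).

-287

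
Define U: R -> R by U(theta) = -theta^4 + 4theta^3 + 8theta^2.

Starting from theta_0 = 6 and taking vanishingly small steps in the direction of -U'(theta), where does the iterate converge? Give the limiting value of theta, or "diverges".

diverges

U'(theta) = -4theta(theta - 4)(theta + 1), so U'(6) = -336.
Gradient descent moves in the -U' direction, i.e. theta is increasing.
There is no critical point above theta=6, and U' keeps the same sign, so the iterate runs off to +∞.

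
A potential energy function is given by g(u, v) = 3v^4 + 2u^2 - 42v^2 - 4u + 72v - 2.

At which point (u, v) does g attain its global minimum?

(1, -3)

g(u,v) separates as P(u) + Q(v) − 2, so its minimum is min P + min Q − 2.
P'(u) = 4u - 4 vanishes at u ∈ {1}; Q'(v) = 12(v - 2)(v - 1)(v + 3) vanishes at v ∈ {-3, 1, 2}.
Local minima of P (where P''>0): P(1)=-2. Local minima of Q: Q(-3)=-351, Q(2)=24.
So the global minimum of g is P(1) + Q(-3) − 2 = -2 − 351 − 2 = -355, attained at (1, -3).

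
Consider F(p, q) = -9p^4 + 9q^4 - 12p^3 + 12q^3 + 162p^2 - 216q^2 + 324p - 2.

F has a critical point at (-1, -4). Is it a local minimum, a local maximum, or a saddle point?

local minimum

The mixed partial ∂²F/∂p∂q is 0, so the Hessian at any point is diag(F_pp, F_qq) = diag(36(-3p^2 - 2p + 9), 36(3q^2 + 2q - 12)).
At (-1, -4): H = diag(288, 1008).
Both eigenvalues are positive, so H is positive definite: a local minimum.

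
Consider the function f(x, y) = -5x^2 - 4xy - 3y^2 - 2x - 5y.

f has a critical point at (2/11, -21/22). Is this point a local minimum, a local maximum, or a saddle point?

local maximum

The Hessian of f is constant: H = [[-10, -4], [-4, -6]].
det(H) = (-10)·(-6) − (-4)² = 44.
det(H) > 0 and tr(H) = -16 < 0, so H is negative definite and the point is a local maximum.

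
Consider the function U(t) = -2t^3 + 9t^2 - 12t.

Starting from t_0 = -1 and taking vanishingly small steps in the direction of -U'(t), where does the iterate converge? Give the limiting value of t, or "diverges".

U'(t) = -6(t - 2)(t - 1), so U'(-1) = -36.
Gradient descent moves in the -U' direction, i.e. t is increasing.
The nearest critical point in that direction is t = 1, where U'' = 6 > 0 (a local minimum). The iterate converges there.

1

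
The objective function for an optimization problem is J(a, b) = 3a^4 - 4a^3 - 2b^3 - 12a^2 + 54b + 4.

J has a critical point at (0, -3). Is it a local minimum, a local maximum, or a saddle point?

saddle point

The mixed partial ∂²J/∂a∂b is 0, so the Hessian at any point is diag(J_aa, J_bb) = diag(12(3a^2 - 2a - 2), -12b).
At (0, -3): H = diag(-24, 36).
The eigenvalues have opposite signs, so H is indefinite: a saddle point.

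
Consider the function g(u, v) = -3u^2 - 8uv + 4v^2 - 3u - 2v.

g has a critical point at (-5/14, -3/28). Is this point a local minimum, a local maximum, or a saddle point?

The Hessian of g is constant: H = [[-6, -8], [-8, 8]].
det(H) = (-6)·8 − (-8)² = -112.
Since det(H) < 0, H is indefinite and the critical point is a saddle point.

saddle point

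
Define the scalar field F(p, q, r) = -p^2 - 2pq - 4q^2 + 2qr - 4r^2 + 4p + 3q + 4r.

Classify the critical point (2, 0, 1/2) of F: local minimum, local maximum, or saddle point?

local maximum

The Hessian is constant: H = [[-2, -2, 0], [-2, -8, 2], [0, 2, -8]].
Leading principal minors: Δ₁ = -2, Δ₂ = 12, Δ₃ = -88.
The minors alternate sign starting negative (−, +, −), so H is negative definite: a local maximum.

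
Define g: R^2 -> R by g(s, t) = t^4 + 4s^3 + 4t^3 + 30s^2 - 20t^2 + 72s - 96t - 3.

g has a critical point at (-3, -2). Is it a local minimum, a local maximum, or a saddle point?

The mixed partial ∂²g/∂s∂t is 0, so the Hessian at any point is diag(g_ss, g_tt) = diag(12(2s + 5), 4(3t^2 + 6t - 10)).
At (-3, -2): H = diag(-12, -40).
Both eigenvalues are negative, so H is negative definite: a local maximum.

local maximum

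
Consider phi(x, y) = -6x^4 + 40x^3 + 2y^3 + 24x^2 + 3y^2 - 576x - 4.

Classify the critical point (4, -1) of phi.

local maximum

The mixed partial ∂²phi/∂x∂y is 0, so the Hessian at any point is diag(phi_xx, phi_yy) = diag(24(-3x^2 + 10x + 2), 6(2y + 1)).
At (4, -1): H = diag(-144, -6).
Both eigenvalues are negative, so H is negative definite: a local maximum.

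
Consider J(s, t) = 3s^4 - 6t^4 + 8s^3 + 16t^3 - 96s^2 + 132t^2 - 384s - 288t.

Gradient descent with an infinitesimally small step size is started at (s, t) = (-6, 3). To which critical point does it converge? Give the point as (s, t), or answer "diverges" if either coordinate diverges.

J is separable, so gradient descent decouples: s follows -∂J/∂s, t follows -∂J/∂t.
∂J/∂s = 12(s - 4)(s + 2)(s + 4); at s=-6 this is -960, so s increases.
∂J/∂t = -24(t - 4)(t - 1)(t + 3); at t=3 this is 288, so t decreases.
s converges to its nearest critical value -4 (a local min of the s-part); t converges to 1. The iterate converges to (-4, 1).

(-4, 1)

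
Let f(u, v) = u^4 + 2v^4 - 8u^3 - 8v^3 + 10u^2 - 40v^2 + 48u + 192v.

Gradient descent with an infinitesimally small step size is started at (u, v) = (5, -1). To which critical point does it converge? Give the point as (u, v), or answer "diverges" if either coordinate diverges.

(4, -3)

f is separable, so gradient descent decouples: u follows -∂f/∂u, v follows -∂f/∂v.
∂f/∂u = 4(u - 4)(u - 3)(u + 1); at u=5 this is 48, so u decreases.
∂f/∂v = 8(v - 4)(v - 2)(v + 3); at v=-1 this is 240, so v decreases.
u converges to its nearest critical value 4 (a local min of the u-part); v converges to -3. The iterate converges to (4, -3).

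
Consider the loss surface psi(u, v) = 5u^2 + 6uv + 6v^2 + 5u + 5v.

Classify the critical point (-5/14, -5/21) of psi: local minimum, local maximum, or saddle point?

local minimum

The Hessian of psi is constant: H = [[10, 6], [6, 12]].
det(H) = 10·12 − 6² = 84.
det(H) > 0 and tr(H) = 22 > 0, so H is positive definite and the point is a local minimum.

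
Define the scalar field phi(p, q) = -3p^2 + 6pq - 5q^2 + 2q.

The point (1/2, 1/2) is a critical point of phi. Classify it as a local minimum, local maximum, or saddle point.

local maximum

The Hessian of phi is constant: H = [[-6, 6], [6, -10]].
det(H) = (-6)·(-10) − 6² = 24.
det(H) > 0 and tr(H) = -16 < 0, so H is negative definite and the point is a local maximum.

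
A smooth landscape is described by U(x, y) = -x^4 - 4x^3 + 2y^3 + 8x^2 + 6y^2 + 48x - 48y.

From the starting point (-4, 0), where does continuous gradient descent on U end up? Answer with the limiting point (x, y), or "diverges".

U is separable, so gradient descent decouples: x follows -∂U/∂x, y follows -∂U/∂y.
∂U/∂x = -4(x - 2)(x + 2)(x + 3); at x=-4 this is 48, so x decreases.
∂U/∂y = 6(y - 2)(y + 4); at y=0 this is -48, so y increases.
The x-coordinate has no critical point in that direction and runs off to infinity.

diverges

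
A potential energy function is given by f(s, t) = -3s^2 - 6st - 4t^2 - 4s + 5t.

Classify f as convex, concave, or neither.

f is quadratic, so its Hessian is the constant matrix H = [[-6, -6], [-6, -8]].
det(H) = 12, tr(H) = -14.
det(H) > 0 and tr(H) < 0, so H is negative definite everywhere: concave.

concave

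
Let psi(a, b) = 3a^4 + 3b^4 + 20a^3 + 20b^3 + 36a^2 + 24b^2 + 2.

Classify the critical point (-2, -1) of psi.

local maximum

The mixed partial ∂²psi/∂a∂b is 0, so the Hessian at any point is diag(psi_aa, psi_bb) = diag(12(3a^2 + 10a + 6), 12(3b^2 + 10b + 4)).
At (-2, -1): H = diag(-24, -36).
Both eigenvalues are negative, so H is negative definite: a local maximum.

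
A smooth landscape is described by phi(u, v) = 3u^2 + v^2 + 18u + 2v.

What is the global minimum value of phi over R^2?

-28

phi(u,v) separates as P(u) + Q(v), so its minimum is min P + min Q.
P'(u) = 6u + 18 vanishes at u ∈ {-3}; Q'(v) = 2v + 2 vanishes at v ∈ {-1}.
Local minima of P (where P''>0): P(-3)=-27. Local minima of Q: Q(-1)=-1.
So the global minimum of phi is P(-3) + Q(-1) = -27 − 1 = -28, attained at (-3, -1).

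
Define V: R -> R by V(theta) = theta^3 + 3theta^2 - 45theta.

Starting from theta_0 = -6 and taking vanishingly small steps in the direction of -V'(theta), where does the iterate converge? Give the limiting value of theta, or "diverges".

diverges

V'(theta) = 3(theta - 3)(theta + 5), so V'(-6) = 27.
Gradient descent moves in the -V' direction, i.e. theta is decreasing.
There is no critical point below theta=-6, and V' keeps the same sign, so the iterate runs off to −∞.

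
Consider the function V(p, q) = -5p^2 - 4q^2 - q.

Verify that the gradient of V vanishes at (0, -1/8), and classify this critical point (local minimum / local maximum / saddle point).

local maximum

∇V = (-10p, -8q - 1); substituting (0, -1/8) gives ∇V = (0, 0), so (0, -1/8) is indeed a critical point.
The Hessian of V is constant: H = [[-10, 0], [0, -8]].
det(H) = (-10)·(-8) − 0² = 80.
det(H) > 0 and tr(H) = -18 < 0, so H is negative definite and the point is a local maximum.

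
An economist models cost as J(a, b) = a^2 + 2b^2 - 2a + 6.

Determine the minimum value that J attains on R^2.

5

J(a,b) separates as P(a) + Q(b) + 6, so its minimum is min P + min Q + 6.
P'(a) = 2a - 2 vanishes at a ∈ {1}; Q'(b) = 4b vanishes at b ∈ {0}.
Local minima of P (where P''>0): P(1)=-1. Local minima of Q: Q(0)=0.
So the global minimum of J is P(1) + Q(0) + 6 = -1 + 0 + 6 = 5, attained at (1, 0).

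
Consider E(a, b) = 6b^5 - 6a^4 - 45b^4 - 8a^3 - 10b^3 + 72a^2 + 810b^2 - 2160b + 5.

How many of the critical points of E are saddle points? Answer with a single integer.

6

E separates as a function of a plus a function of b, so ∇E=0 decouples.
∂E/∂a = -24a(a - 2)(a + 3) = 0 at a ∈ {-3, 0, 2}; ∂E/∂b = 30(b - 4)(b - 3)(b - 2)(b + 3) = 0 at b ∈ {-3, 2, 3, 4}.
The Hessian is diagonal: diag(E_aa, E_bb). Second derivatives: E_aa(-3)=-360, E_aa(0)=144, E_aa(2)=-240; E_bb(-3)=-6300, E_bb(2)=300, E_bb(3)=-180, E_bb(4)=420.
Saddle points occur where the two diagonal entries have opposite signs: (-3, 2), (-3, 4), (0, -3), (0, 3), (2, 2), (2, 4). Count: 6.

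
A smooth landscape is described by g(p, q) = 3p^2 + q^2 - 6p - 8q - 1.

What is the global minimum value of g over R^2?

-20

g(p,q) separates as A(p) + B(q) − 1, so its minimum is min A + min B − 1.
A'(p) = 6p - 6 vanishes at p ∈ {1}; B'(q) = 2q - 8 vanishes at q ∈ {4}.
Local minima of A (where A''>0): A(1)=-3. Local minima of B: B(4)=-16.
So the global minimum of g is A(1) + B(4) − 1 = -3 − 16 − 1 = -20, attained at (1, 4).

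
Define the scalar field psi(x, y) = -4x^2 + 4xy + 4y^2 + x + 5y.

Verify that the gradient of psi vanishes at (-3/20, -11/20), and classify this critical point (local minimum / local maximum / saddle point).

saddle point

∇psi = (-8x + 4y + 1, 4x + 8y + 5); substituting (-3/20, -11/20) gives ∇psi = (0, 0), so (-3/20, -11/20) is indeed a critical point.
The Hessian of psi is constant: H = [[-8, 4], [4, 8]].
det(H) = (-8)·8 − 4² = -80.
Since det(H) < 0, H is indefinite and the critical point is a saddle point.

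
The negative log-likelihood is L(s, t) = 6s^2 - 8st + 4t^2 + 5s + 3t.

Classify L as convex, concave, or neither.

convex

L is quadratic, so its Hessian is the constant matrix H = [[12, -8], [-8, 8]].
det(H) = 32, tr(H) = 20.
det(H) > 0 and tr(H) > 0, so H is positive definite everywhere: convex.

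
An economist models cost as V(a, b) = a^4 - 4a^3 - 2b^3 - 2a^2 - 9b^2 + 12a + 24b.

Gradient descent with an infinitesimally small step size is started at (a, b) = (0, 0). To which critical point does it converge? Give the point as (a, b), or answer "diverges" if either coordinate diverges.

V is separable, so gradient descent decouples: a follows -∂V/∂a, b follows -∂V/∂b.
∂V/∂a = 4(a - 3)(a - 1)(a + 1); at a=0 this is 12, so a decreases.
∂V/∂b = -6(b - 1)(b + 4); at b=0 this is 24, so b decreases.
a converges to its nearest critical value -1 (a local min of the a-part); b converges to -4. The iterate converges to (-1, -4).

(-1, -4)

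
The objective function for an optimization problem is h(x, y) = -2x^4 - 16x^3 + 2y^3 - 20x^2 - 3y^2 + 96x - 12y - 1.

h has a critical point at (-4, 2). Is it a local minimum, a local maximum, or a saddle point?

saddle point

The mixed partial ∂²h/∂x∂y is 0, so the Hessian at any point is diag(h_xx, h_yy) = diag(-8(3x^2 + 12x + 5), 6(2y - 1)).
At (-4, 2): H = diag(-40, 18).
The eigenvalues have opposite signs, so H is indefinite: a saddle point.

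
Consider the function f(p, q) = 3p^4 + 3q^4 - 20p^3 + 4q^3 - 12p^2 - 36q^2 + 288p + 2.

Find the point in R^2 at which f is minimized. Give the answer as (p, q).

(-2, -3)

f(p,q) separates as A(p) + B(q) + 2, so its minimum is min A + min B + 2.
A'(p) = 12(p - 4)(p - 3)(p + 2) vanishes at p ∈ {-2, 3, 4}; B'(q) = 12q(q - 2)(q + 3) vanishes at q ∈ {-3, 0, 2}.
Local minima of A (where A''>0): A(-2)=-416, A(4)=448. Local minima of B: B(-3)=-189, B(2)=-64.
So the global minimum of f is A(-2) + B(-3) + 2 = -416 − 189 + 2 = -603, attained at (-2, -3).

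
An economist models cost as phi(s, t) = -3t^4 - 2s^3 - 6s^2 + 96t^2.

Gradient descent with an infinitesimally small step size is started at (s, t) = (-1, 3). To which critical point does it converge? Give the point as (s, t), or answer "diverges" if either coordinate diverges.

phi is separable, so gradient descent decouples: s follows -∂phi/∂s, t follows -∂phi/∂t.
∂phi/∂s = -6s(s + 2); at s=-1 this is 6, so s decreases.
∂phi/∂t = -12t(t - 4)(t + 4); at t=3 this is 252, so t decreases.
s converges to its nearest critical value -2 (a local min of the s-part); t converges to 0. The iterate converges to (-2, 0).

(-2, 0)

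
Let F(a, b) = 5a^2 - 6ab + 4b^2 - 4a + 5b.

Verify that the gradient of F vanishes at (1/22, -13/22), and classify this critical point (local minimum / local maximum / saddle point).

local minimum

∇F = (10a - 6b - 4, -6a + 8b + 5); substituting (1/22, -13/22) gives ∇F = (0, 0), so (1/22, -13/22) is indeed a critical point.
The Hessian of F is constant: H = [[10, -6], [-6, 8]].
det(H) = 10·8 − (-6)² = 44.
det(H) > 0 and tr(H) = 18 > 0, so H is positive definite and the point is a local minimum.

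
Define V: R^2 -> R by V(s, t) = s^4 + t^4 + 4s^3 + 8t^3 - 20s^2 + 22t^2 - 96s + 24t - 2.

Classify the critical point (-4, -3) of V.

local minimum

The mixed partial ∂²V/∂s∂t is 0, so the Hessian at any point is diag(V_ss, V_tt) = diag(4(3s^2 + 6s - 10), 4(3t^2 + 12t + 11)).
At (-4, -3): H = diag(56, 8).
Both eigenvalues are positive, so H is positive definite: a local minimum.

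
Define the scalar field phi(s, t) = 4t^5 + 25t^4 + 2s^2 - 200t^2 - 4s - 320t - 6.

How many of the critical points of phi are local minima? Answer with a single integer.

phi separates as a function of s plus a function of t, so ∇phi=0 decouples.
∂phi/∂s = 4(s - 1) = 0 at s ∈ {1}; ∂phi/∂t = 20(t - 2)(t + 1)(t + 2)(t + 4) = 0 at t ∈ {-4, -2, -1, 2}.
The Hessian is diagonal: diag(phi_ss, phi_tt). Second derivatives: phi_ss(1)=4; phi_tt(-4)=-720, phi_tt(-2)=160, phi_tt(-1)=-180, phi_tt(2)=1440.
Local minima occur where both diagonal entries positive: (1, -2), (1, 2). Count: 2.

2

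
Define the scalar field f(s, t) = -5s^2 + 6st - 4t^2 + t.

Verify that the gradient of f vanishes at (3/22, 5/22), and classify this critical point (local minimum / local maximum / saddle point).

local maximum

∇f = (-10s + 6t, 6s - 8t + 1); substituting (3/22, 5/22) gives ∇f = (0, 0), so (3/22, 5/22) is indeed a critical point.
The Hessian of f is constant: H = [[-10, 6], [6, -8]].
det(H) = (-10)·(-8) − 6² = 44.
det(H) > 0 and tr(H) = -18 < 0, so H is negative definite and the point is a local maximum.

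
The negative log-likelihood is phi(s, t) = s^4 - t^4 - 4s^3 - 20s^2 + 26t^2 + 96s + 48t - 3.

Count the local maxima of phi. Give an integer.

2

phi separates as a function of s plus a function of t, so ∇phi=0 decouples.
∂phi/∂s = 4(s - 4)(s - 2)(s + 3) = 0 at s ∈ {-3, 2, 4}; ∂phi/∂t = -4(t - 4)(t + 1)(t + 3) = 0 at t ∈ {-3, -1, 4}.
The Hessian is diagonal: diag(phi_ss, phi_tt). Second derivatives: phi_ss(-3)=140, phi_ss(2)=-40, phi_ss(4)=56; phi_tt(-3)=-56, phi_tt(-1)=40, phi_tt(4)=-140.
Local maxima occur where both diagonal entries negative: (2, -3), (2, 4). Count: 2.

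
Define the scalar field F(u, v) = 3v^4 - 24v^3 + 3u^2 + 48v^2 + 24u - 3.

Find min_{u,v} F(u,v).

-51

F(u,v) separates as P(u) + Q(v) − 3, so its minimum is min P + min Q − 3.
P'(u) = 6u + 24 vanishes at u ∈ {-4}; Q'(v) = 12v(v - 4)(v - 2) vanishes at v ∈ {0, 2, 4}.
Local minima of P (where P''>0): P(-4)=-48. Local minima of Q: Q(0)=0, Q(4)=0.
So the global minimum of F is P(-4) + Q(0) − 3 = -48 + 0 − 3 = -51, attained at (-4, 0).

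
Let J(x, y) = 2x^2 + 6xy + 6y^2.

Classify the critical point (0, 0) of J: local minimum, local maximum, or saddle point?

The Hessian of J is constant: H = [[4, 6], [6, 12]].
det(H) = 4·12 − 6² = 12.
det(H) > 0 and tr(H) = 16 > 0, so H is positive definite and the point is a local minimum.

local minimum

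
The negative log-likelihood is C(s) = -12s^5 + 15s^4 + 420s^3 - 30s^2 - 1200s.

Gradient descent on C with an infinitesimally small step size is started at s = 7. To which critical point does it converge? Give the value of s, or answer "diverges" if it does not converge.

diverges

C'(s) = -60(s - 5)(s - 1)(s + 1)(s + 4), so C'(7) = -63360.
Gradient descent moves in the -C' direction, i.e. s is increasing.
There is no critical point above s=7, and C' keeps the same sign, so the iterate runs off to +∞.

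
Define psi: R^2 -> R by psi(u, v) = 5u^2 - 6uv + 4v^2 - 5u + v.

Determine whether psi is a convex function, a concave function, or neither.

convex

psi is quadratic, so its Hessian is the constant matrix H = [[10, -6], [-6, 8]].
det(H) = 44, tr(H) = 18.
det(H) > 0 and tr(H) > 0, so H is positive definite everywhere: convex.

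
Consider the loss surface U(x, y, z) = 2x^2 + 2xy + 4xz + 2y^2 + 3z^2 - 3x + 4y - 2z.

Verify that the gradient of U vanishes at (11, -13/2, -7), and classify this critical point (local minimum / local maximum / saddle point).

local minimum

∇U = (4x + 2y + 4z - 3, 2x + 4y + 4, 4x + 6z - 2); substituting (11, -13/2, -7) gives ∇U = (0, 0, 0), so (11, -13/2, -7) is indeed a critical point.
The Hessian is constant: H = [[4, 2, 4], [2, 4, 0], [4, 0, 6]].
Leading principal minors: Δ₁ = 4, Δ₂ = 12, Δ₃ = 8.
All leading minors are positive, so H is positive definite: a local minimum.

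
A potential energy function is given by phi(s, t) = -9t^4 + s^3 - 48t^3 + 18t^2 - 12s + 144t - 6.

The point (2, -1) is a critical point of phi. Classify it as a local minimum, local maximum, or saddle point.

The mixed partial ∂²phi/∂s∂t is 0, so the Hessian at any point is diag(phi_ss, phi_tt) = diag(6s, 36(-3t^2 - 8t + 1)).
At (2, -1): H = diag(12, 216).
Both eigenvalues are positive, so H is positive definite: a local minimum.

local minimum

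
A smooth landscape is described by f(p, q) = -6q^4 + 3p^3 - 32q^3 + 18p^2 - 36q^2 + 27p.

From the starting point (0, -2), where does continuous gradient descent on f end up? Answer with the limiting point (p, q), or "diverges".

(-1, -1)

f is separable, so gradient descent decouples: p follows -∂f/∂p, q follows -∂f/∂q.
∂f/∂p = 9(p + 1)(p + 3); at p=0 this is 27, so p decreases.
∂f/∂q = -24q(q + 1)(q + 3); at q=-2 this is -48, so q increases.
p converges to its nearest critical value -1 (a local min of the p-part); q converges to -1. The iterate converges to (-1, -1).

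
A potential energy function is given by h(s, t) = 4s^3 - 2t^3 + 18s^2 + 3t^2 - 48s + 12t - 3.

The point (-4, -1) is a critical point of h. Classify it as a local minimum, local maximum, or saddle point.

The mixed partial ∂²h/∂s∂t is 0, so the Hessian at any point is diag(h_ss, h_tt) = diag(12(2s + 3), 6(-2t + 1)).
At (-4, -1): H = diag(-60, 18).
The eigenvalues have opposite signs, so H is indefinite: a saddle point.

saddle point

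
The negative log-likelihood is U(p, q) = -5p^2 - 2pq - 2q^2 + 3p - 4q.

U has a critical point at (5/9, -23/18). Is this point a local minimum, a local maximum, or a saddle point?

local maximum

The Hessian of U is constant: H = [[-10, -2], [-2, -4]].
det(H) = (-10)·(-4) − (-2)² = 36.
det(H) > 0 and tr(H) = -14 < 0, so H is negative definite and the point is a local maximum.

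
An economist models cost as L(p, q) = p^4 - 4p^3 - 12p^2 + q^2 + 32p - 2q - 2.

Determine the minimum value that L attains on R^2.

L(p,q) separates as A(p) + B(q) − 2, so its minimum is min A + min B − 2.
A'(p) = 4(p - 4)(p - 1)(p + 2) vanishes at p ∈ {-2, 1, 4}; B'(q) = 2q - 2 vanishes at q ∈ {1}.
Local minima of A (where A''>0): A(-2)=-64, A(4)=-64. Local minima of B: B(1)=-1.
So the global minimum of L is A(-2) + B(1) − 2 = -64 − 1 − 2 = -67, attained at (-2, 1).

-67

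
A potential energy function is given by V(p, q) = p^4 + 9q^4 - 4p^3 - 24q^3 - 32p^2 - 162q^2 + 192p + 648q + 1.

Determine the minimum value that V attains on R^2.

-2792

V(p,q) separates as A(p) + B(q) + 1, so its minimum is min A + min B + 1.
A'(p) = 4(p - 4)(p - 3)(p + 4) vanishes at p ∈ {-4, 3, 4}; B'(q) = 36(q - 3)(q - 2)(q + 3) vanishes at q ∈ {-3, 2, 3}.
Local minima of A (where A''>0): A(-4)=-768, A(4)=256. Local minima of B: B(-3)=-2025, B(3)=567.
So the global minimum of V is A(-4) + B(-3) + 1 = -768 − 2025 + 1 = -2792, attained at (-4, -3).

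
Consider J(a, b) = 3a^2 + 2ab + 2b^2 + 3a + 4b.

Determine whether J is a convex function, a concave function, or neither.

convex

J is quadratic, so its Hessian is the constant matrix H = [[6, 2], [2, 4]].
det(H) = 20, tr(H) = 10.
det(H) > 0 and tr(H) > 0, so H is positive definite everywhere: convex.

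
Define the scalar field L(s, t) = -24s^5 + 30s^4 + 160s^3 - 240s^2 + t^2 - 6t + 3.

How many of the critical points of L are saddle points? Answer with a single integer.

2

L separates as a function of s plus a function of t, so ∇L=0 decouples.
∂L/∂s = -120s(s - 2)(s - 1)(s + 2) = 0 at s ∈ {-2, 0, 1, 2}; ∂L/∂t = 2(t - 3) = 0 at t ∈ {3}.
The Hessian is diagonal: diag(L_ss, L_tt). Second derivatives: L_ss(-2)=2880, L_ss(0)=-480, L_ss(1)=360, L_ss(2)=-960; L_tt(3)=2.
Saddle points occur where the two diagonal entries have opposite signs: (0, 3), (2, 3). Count: 2.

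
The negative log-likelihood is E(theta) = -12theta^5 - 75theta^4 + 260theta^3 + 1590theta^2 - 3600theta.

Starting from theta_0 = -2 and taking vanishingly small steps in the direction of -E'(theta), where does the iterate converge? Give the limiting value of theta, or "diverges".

E'(theta) = -60(theta - 3)(theta - 1)(theta + 4)(theta + 5), so E'(-2) = -5400.
Gradient descent moves in the -E' direction, i.e. theta is increasing.
The nearest critical point in that direction is theta = 1, where E'' = 3600 > 0 (a local minimum). The iterate converges there.

1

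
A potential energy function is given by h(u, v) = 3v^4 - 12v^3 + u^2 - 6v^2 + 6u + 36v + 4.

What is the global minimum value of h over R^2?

h(u,v) separates as P(u) + Q(v) + 4, so its minimum is min P + min Q + 4.
P'(u) = 2u + 6 vanishes at u ∈ {-3}; Q'(v) = 12(v - 3)(v - 1)(v + 1) vanishes at v ∈ {-1, 1, 3}.
Local minima of P (where P''>0): P(-3)=-9. Local minima of Q: Q(-1)=-27, Q(3)=-27.
So the global minimum of h is P(-3) + Q(-1) + 4 = -9 − 27 + 4 = -32, attained at (-3, -1).

-32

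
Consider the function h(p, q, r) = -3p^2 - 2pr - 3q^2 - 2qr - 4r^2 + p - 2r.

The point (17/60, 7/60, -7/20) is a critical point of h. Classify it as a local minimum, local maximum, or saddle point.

local maximum

The Hessian is constant: H = [[-6, 0, -2], [0, -6, -2], [-2, -2, -8]].
Leading principal minors: Δ₁ = -6, Δ₂ = 36, Δ₃ = -240.
The minors alternate sign starting negative (−, +, −), so H is negative definite: a local maximum.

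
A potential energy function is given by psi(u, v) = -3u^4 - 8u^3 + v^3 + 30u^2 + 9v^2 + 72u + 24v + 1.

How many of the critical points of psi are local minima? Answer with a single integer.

1

psi separates as a function of u plus a function of v, so ∇psi=0 decouples.
∂psi/∂u = -12(u - 2)(u + 1)(u + 3) = 0 at u ∈ {-3, -1, 2}; ∂psi/∂v = 3(v + 2)(v + 4) = 0 at v ∈ {-4, -2}.
The Hessian is diagonal: diag(psi_uu, psi_vv). Second derivatives: psi_uu(-3)=-120, psi_uu(-1)=72, psi_uu(2)=-180; psi_vv(-4)=-6, psi_vv(-2)=6.
Local minima occur where both diagonal entries positive: (-1, -2). Count: 1.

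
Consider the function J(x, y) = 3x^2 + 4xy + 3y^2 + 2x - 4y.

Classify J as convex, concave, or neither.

convex

J is quadratic, so its Hessian is the constant matrix H = [[6, 4], [4, 6]].
det(H) = 20, tr(H) = 12.
det(H) > 0 and tr(H) > 0, so H is positive definite everywhere: convex.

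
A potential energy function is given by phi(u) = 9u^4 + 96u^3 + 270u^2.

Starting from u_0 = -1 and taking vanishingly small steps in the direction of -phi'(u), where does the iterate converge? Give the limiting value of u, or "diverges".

0

phi'(u) = 36u(u + 3)(u + 5), so phi'(-1) = -288.
Gradient descent moves in the -phi' direction, i.e. u is increasing.
The nearest critical point in that direction is u = 0, where phi'' = 540 > 0 (a local minimum). The iterate converges there.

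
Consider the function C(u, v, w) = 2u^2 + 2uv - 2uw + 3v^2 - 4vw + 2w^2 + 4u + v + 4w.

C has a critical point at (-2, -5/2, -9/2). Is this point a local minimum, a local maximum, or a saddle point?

The Hessian is constant: H = [[4, 2, -2], [2, 6, -4], [-2, -4, 4]].
Leading principal minors: Δ₁ = 4, Δ₂ = 20, Δ₃ = 24.
All leading minors are positive, so H is positive definite: a local minimum.

local minimum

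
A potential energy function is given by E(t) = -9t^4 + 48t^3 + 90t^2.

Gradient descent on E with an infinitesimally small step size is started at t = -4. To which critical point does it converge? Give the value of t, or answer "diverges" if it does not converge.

diverges

E'(t) = -36t(t - 5)(t + 1), so E'(-4) = 3888.
Gradient descent moves in the -E' direction, i.e. t is decreasing.
There is no critical point below t=-4, and E' keeps the same sign, so the iterate runs off to −∞.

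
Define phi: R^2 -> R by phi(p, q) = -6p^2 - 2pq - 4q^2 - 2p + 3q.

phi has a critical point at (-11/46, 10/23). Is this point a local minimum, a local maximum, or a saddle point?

The Hessian of phi is constant: H = [[-12, -2], [-2, -8]].
det(H) = (-12)·(-8) − (-2)² = 92.
det(H) > 0 and tr(H) = -20 < 0, so H is negative definite and the point is a local maximum.

local maximum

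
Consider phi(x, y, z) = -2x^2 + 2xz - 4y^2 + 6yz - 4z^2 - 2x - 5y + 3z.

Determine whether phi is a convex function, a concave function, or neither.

concave

phi is quadratic, so its Hessian is the constant matrix H = [[-4, 0, 2], [0, -8, 6], [2, 6, -8]].
Leading principal minors: -4, 32, -80.
Signs alternate −, +, − ⇒ H ≺ 0 ⇒ concave.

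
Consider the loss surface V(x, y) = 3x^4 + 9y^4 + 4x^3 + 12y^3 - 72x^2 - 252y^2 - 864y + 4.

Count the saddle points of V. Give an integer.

4

V separates as a function of x plus a function of y, so ∇V=0 decouples.
∂V/∂x = 12x(x - 3)(x + 4) = 0 at x ∈ {-4, 0, 3}; ∂V/∂y = 36(y - 4)(y + 2)(y + 3) = 0 at y ∈ {-3, -2, 4}.
The Hessian is diagonal: diag(V_xx, V_yy). Second derivatives: V_xx(-4)=336, V_xx(0)=-144, V_xx(3)=252; V_yy(-3)=252, V_yy(-2)=-216, V_yy(4)=1512.
Saddle points occur where the two diagonal entries have opposite signs: (-4, -2), (0, -3), (0, 4), (3, -2). Count: 4.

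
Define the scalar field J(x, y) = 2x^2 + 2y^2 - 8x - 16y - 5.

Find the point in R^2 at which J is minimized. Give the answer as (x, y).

(2, 4)

J(x,y) separates as P(x) + Q(y) − 5, so its minimum is min P + min Q − 5.
P'(x) = 4x - 8 vanishes at x ∈ {2}; Q'(y) = 4y - 16 vanishes at y ∈ {4}.
Local minima of P (where P''>0): P(2)=-8. Local minima of Q: Q(4)=-32.
So the global minimum of J is P(2) + Q(4) − 5 = -8 − 32 − 5 = -45, attained at (2, 4).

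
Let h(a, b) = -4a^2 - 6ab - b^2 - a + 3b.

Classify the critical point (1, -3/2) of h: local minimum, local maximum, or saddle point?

The Hessian of h is constant: H = [[-8, -6], [-6, -2]].
det(H) = (-8)·(-2) − (-6)² = -20.
Since det(H) < 0, H is indefinite and the critical point is a saddle point.

saddle point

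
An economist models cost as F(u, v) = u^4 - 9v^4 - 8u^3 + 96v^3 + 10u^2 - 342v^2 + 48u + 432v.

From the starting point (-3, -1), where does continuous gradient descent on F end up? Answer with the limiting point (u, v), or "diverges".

diverges

F is separable, so gradient descent decouples: u follows -∂F/∂u, v follows -∂F/∂v.
∂F/∂u = 4(u - 4)(u - 3)(u + 1); at u=-3 this is -336, so u increases.
∂F/∂v = -36(v - 4)(v - 3)(v - 1); at v=-1 this is 1440, so v decreases.
The v-coordinate has no critical point in that direction and runs off to infinity.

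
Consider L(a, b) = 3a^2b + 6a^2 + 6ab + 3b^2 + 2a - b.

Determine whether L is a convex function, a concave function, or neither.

The term 3a^2b is cubic, so the Hessian is not constant.
∂²L/∂a² = 6b + 12, which takes both signs as b varies (negative for sufficiently negative b). A diagonal entry of the Hessian changing sign means the Hessian is neither positive- nor negative-semidefinite on all of R^2.

neither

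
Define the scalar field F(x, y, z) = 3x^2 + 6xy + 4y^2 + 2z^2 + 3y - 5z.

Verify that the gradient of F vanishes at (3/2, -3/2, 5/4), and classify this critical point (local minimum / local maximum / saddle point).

∇F = (6x + 6y, 6x + 8y + 3, 4z - 5); substituting (3/2, -3/2, 5/4) gives ∇F = (0, 0, 0), so (3/2, -3/2, 5/4) is indeed a critical point.
The Hessian is constant: H = [[6, 6, 0], [6, 8, 0], [0, 0, 4]].
Leading principal minors: Δ₁ = 6, Δ₂ = 12, Δ₃ = 48.
All leading minors are positive, so H is positive definite: a local minimum.

local minimum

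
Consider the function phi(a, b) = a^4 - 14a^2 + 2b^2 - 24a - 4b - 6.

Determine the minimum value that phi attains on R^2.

-125

phi(a,b) separates as P(a) + Q(b) − 6, so its minimum is min P + min Q − 6.
P'(a) = 4(a - 3)(a + 1)(a + 2) vanishes at a ∈ {-2, -1, 3}; Q'(b) = 4b - 4 vanishes at b ∈ {1}.
Local minima of P (where P''>0): P(-2)=8, P(3)=-117. Local minima of Q: Q(1)=-2.
So the global minimum of phi is P(3) + Q(1) − 6 = -117 − 2 − 6 = -125, attained at (3, 1).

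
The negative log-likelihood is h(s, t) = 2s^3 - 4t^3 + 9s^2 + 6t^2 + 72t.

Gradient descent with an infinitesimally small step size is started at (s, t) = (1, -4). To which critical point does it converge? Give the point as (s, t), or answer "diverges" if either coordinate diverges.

h is separable, so gradient descent decouples: s follows -∂h/∂s, t follows -∂h/∂t.
∂h/∂s = 6s(s + 3); at s=1 this is 24, so s decreases.
∂h/∂t = -12(t - 3)(t + 2); at t=-4 this is -168, so t increases.
s converges to its nearest critical value 0 (a local min of the s-part); t converges to -2. The iterate converges to (0, -2).

(0, -2)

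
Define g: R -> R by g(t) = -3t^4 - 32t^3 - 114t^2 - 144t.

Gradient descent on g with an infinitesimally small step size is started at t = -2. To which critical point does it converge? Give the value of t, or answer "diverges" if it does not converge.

g'(t) = -12(t + 1)(t + 3)(t + 4), so g'(-2) = 24.
Gradient descent moves in the -g' direction, i.e. t is decreasing.
The nearest critical point in that direction is t = -3, where g'' = 24 > 0 (a local minimum). The iterate converges there.

-3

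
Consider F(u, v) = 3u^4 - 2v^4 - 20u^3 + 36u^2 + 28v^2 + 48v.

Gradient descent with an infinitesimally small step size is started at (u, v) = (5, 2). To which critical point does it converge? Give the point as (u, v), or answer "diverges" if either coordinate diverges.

(3, -1)

F is separable, so gradient descent decouples: u follows -∂F/∂u, v follows -∂F/∂v.
∂F/∂u = 12u(u - 3)(u - 2); at u=5 this is 360, so u decreases.
∂F/∂v = -8(v - 3)(v + 1)(v + 2); at v=2 this is 96, so v decreases.
u converges to its nearest critical value 3 (a local min of the u-part); v converges to -1. The iterate converges to (3, -1).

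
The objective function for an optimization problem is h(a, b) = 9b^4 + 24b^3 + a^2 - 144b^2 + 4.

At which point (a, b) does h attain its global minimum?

(0, -4)

h(a,b) separates as P(a) + Q(b) + 4, so its minimum is min P + min Q + 4.
P'(a) = 2a vanishes at a ∈ {0}; Q'(b) = 36b(b - 2)(b + 4) vanishes at b ∈ {-4, 0, 2}.
Local minima of P (where P''>0): P(0)=0. Local minima of Q: Q(-4)=-1536, Q(2)=-240.
So the global minimum of h is P(0) + Q(-4) + 4 = 0 − 1536 + 4 = -1532, attained at (0, -4).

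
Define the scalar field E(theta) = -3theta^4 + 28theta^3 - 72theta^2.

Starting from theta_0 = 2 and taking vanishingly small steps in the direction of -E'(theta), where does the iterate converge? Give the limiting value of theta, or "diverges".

E'(theta) = -12theta(theta - 4)(theta - 3), so E'(2) = -48.
Gradient descent moves in the -E' direction, i.e. theta is increasing.
The nearest critical point in that direction is theta = 3, where E'' = 36 > 0 (a local minimum). The iterate converges there.

3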